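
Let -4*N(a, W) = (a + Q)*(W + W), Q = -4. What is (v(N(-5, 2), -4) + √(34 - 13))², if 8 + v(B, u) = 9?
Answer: (1 + √21)² ≈ 31.165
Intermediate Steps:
N(a, W) = -W*(-4 + a)/2 (N(a, W) = -(a - 4)*(W + W)/4 = -(-4 + a)*2*W/4 = -W*(-4 + a)/2)
v(B, u) = 1 (v(B, u) = -8 + 9 = 1)
(v(N(-5, 2), -4) + √(34 - 13))² = (1 + √(34 - 13))² = (1 + √21)²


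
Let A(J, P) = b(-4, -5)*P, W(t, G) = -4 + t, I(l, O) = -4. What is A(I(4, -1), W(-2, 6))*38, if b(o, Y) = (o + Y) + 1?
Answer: 1824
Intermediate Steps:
b(o, Y) = 1 + Y + o (b(o, Y) = (Y + o) + 1 = 1 + Y + o)
A(J, P) = -8*P (A(J, P) = (1 - 5 - 4)*P = -8*P)
A(I(4, -1), W(-2, 6))*38 = -8*(-4 - 2)*38 = -8*(-6)*38 = 48*38 = 1824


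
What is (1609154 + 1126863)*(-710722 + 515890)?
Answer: -533063664144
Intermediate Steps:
(1609154 + 1126863)*(-710722 + 515890) = 2736017*(-194832) = -533063664144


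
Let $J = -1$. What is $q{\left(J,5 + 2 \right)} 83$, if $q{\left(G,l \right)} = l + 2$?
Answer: $747$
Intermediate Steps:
$q{\left(G,l \right)} = 2 + l$
$q{\left(J,5 + 2 \right)} 83 = \left(2 + \left(5 + 2\right)\right) 83 = \left(2 + 7\right) 83 = 9 \cdot 83 = 747$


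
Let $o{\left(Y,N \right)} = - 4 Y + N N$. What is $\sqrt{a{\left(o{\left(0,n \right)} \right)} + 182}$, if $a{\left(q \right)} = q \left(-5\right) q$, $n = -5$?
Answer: $3 i \sqrt{327} \approx 54.249 i$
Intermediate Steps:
$o{\left(Y,N \right)} = N^{2} - 4 Y$ ($o{\left(Y,N \right)} = - 4 Y + N^{2} = N^{2} - 4 Y$)
$a{\left(q \right)} = - 5 q^{2}$ ($a{\left(q \right)} = - 5 q q = - 5 q^{2}$)
$\sqrt{a{\left(o{\left(0,n \right)} \right)} + 182} = \sqrt{- 5 \left(\left(-5\right)^{2} - 0\right)^{2} + 182} = \sqrt{- 5 \left(25 + 0\right)^{2} + 182} = \sqrt{- 5 \cdot 25^{2} + 182} = \sqrt{\left(-5\right) 625 + 182} = \sqrt{-3125 + 182} = \sqrt{-2943} = 3 i \sqrt{327}$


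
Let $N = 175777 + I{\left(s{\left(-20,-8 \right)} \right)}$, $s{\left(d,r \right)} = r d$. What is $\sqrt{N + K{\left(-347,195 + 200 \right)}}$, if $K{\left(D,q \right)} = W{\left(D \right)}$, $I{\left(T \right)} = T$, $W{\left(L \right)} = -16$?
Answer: $\sqrt{175921} \approx 419.43$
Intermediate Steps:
$s{\left(d,r \right)} = d r$
$K{\left(D,q \right)} = -16$
$N = 175937$ ($N = 175777 - -160 = 175777 + 160 = 175937$)
$\sqrt{N + K{\left(-347,195 + 200 \right)}} = \sqrt{175937 - 16} = \sqrt{175921}$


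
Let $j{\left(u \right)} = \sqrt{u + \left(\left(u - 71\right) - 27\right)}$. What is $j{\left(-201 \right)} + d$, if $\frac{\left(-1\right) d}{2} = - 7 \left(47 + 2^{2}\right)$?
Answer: $714 + 10 i \sqrt{5} \approx 714.0 + 22.361 i$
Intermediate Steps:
$j{\left(u \right)} = \sqrt{-98 + 2 u}$ ($j{\left(u \right)} = \sqrt{u + \left(\left(-71 + u\right) - 27\right)} = \sqrt{u + \left(-98 + u\right)} = \sqrt{-98 + 2 u}$)
$d = 714$ ($d = - 2 \left(- 7 \left(47 + 2^{2}\right)\right) = - 2 \left(- 7 \left(47 + 4\right)\right) = - 2 \left(\left(-7\right) 51\right) = \left(-2\right) \left(-357\right) = 714$)
$j{\left(-201 \right)} + d = \sqrt{-98 + 2 \left(-201\right)} + 714 = \sqrt{-98 - 402} + 714 = \sqrt{-500} + 714 = 10 i \sqrt{5} + 714 = 714 + 10 i \sqrt{5}$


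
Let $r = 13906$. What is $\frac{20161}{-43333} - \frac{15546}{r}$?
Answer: $- \frac{28059226}{17723197} \approx -1.5832$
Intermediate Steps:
$\frac{20161}{-43333} - \frac{15546}{r} = \frac{20161}{-43333} - \frac{15546}{13906} = 20161 \left(- \frac{1}{43333}\right) - \frac{7773}{6953} = - \frac{20161}{43333} - \frac{7773}{6953} = - \frac{28059226}{17723197}$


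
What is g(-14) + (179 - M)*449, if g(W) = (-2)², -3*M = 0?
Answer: 80375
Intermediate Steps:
M = 0 (M = -⅓*0 = 0)
g(W) = 4
g(-14) + (179 - M)*449 = 4 + (179 - 1*0)*449 = 4 + (179 + 0)*449 = 4 + 179*449 = 4 + 80371 = 80375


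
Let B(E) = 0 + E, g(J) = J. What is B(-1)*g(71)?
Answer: -71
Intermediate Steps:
B(E) = E
B(-1)*g(71) = -1*71 = -71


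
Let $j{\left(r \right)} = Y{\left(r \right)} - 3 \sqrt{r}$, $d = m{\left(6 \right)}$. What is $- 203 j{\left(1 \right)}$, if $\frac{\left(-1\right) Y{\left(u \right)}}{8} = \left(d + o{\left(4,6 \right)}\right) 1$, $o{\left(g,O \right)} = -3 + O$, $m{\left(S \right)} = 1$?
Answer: $7105$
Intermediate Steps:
$d = 1$
$Y{\left(u \right)} = -32$ ($Y{\left(u \right)} = - 8 \left(1 + \left(-3 + 6\right)\right) 1 = - 8 \left(1 + 3\right) 1 = - 8 \cdot 4 \cdot 1 = \left(-8\right) 4 = -32$)
$j{\left(r \right)} = -32 - 3 \sqrt{r}$
$- 203 j{\left(1 \right)} = - 203 \left(-32 - 3 \sqrt{1}\right) = - 203 \left(-32 - 3\right) = \left(-203\right) \left(-35\right) = 7105$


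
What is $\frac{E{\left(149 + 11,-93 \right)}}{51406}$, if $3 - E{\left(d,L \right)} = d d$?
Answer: $- \frac{25597}{51406} \approx -0.49794$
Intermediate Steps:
$E{\left(d,L \right)} = 3 - d^{2}$ ($E{\left(d,L \right)} = 3 - d d = 3 - d^{2}$)
$\frac{E{\left(149 + 11,-93 \right)}}{51406} = \frac{3 - \left(149 + 11\right)^{2}}{51406} = \left(3 - 160^{2}\right) \frac{1}{51406} = \left(3 - 25600\right) \frac{1}{51406} = \left(-25597\right) \frac{1}{51406} = - \frac{25597}{51406}$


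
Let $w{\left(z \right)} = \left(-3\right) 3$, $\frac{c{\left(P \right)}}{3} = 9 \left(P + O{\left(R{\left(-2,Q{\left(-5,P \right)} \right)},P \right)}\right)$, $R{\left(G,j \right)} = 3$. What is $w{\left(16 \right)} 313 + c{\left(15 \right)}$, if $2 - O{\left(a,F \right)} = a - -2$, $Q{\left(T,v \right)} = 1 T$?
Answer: $-2493$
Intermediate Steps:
$Q{\left(T,v \right)} = T$
$O{\left(a,F \right)} = - a$ ($O{\left(a,F \right)} = 2 - \left(a - -2\right) = 2 - \left(a + 2\right) = 2 - \left(2 + a\right) = - a$)
$c{\left(P \right)} = -81 + 27 P$ ($c{\left(P \right)} = 3 \cdot 9 \left(P - 3\right) = 3 \cdot 9 \left(-3 + P\right) = 3 \left(-27 + 9 P\right) = -81 + 27 P$)
$w{\left(z \right)} = -9$
$w{\left(16 \right)} 313 + c{\left(15 \right)} = \left(-9\right) 313 + \left(-81 + 27 \cdot 15\right) = -2817 + \left(-81 + 405\right) = -2817 + 324 = -2493$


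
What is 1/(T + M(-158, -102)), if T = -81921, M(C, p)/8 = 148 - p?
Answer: -1/79921 ≈ -1.2512e-5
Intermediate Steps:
M(C, p) = 1184 - 8*p (M(C, p) = 8*(148 - p) = 1184 - 8*p)
1/(T + M(-158, -102)) = 1/(-81921 + (1184 - 8*(-102))) = 1/(-81921 + (1184 + 816)) = 1/(-81921 + 2000) = 1/(-79921) = -1/79921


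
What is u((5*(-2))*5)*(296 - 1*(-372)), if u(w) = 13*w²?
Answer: 21710000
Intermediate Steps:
u((5*(-2))*5)*(296 - 1*(-372)) = (13*((5*(-2))*5)²)*(296 - 1*(-372)) = (13*(-10*5)²)*(296 + 372) = (13*(-50)²)*668 = (13*2500)*668 = 32500*668 = 21710000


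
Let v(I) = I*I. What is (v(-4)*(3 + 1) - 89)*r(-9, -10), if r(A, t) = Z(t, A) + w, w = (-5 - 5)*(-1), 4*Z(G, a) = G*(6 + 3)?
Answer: 625/2 ≈ 312.50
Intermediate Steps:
Z(G, a) = 9*G/4 (Z(G, a) = (G*(6 + 3))/4 = (G*9)/4 = (9*G)/4 = 9*G/4)
w = 10 (w = -10*(-1) = 10)
v(I) = I²
r(A, t) = 10 + 9*t/4 (r(A, t) = 9*t/4 + 10 = 10 + 9*t/4)
(v(-4)*(3 + 1) - 89)*r(-9, -10) = ((-4)²*(3 + 1) - 89)*(10 + (9/4)*(-10)) = (16*4 - 89)*(10 - 45/2) = (64 - 89)*(-25/2) = -25*(-25/2) = 625/2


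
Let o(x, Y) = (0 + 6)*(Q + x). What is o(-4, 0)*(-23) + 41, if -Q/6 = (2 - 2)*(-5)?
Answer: 593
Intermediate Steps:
Q = 0 (Q = -6*(2 - 2)*(-5) = -0*(-5) = -6*0 = 0)
o(x, Y) = 6*x (o(x, Y) = (0 + 6)*(0 + x) = 6*x)
o(-4, 0)*(-23) + 41 = (6*(-4))*(-23) + 41 = -24*(-23) + 41 = 552 + 41 = 593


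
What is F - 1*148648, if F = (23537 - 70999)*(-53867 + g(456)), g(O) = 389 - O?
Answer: 2559666860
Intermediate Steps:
F = 2559815508 (F = (23537 - 70999)*(-53867 + (389 - 1*456)) = -47462*(-53867 + (389 - 456)) = -47462*(-53867 - 67) = -47462*(-53934) = 2559815508)
F - 1*148648 = 2559815508 - 1*148648 = 2559815508 - 148648 = 2559666860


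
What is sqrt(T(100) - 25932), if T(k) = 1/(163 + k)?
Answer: I*sqrt(1793690245)/263 ≈ 161.03*I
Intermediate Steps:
sqrt(T(100) - 25932) = sqrt(1/(163 + 100) - 25932) = sqrt(1/263 - 25932) = sqrt(-6820115/263) = I*sqrt(1793690245)/263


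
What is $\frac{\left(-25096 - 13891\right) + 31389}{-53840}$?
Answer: $\frac{3799}{26920} \approx 0.14112$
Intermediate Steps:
$\frac{\left(-25096 - 13891\right) + 31389}{-53840} = \left(-38987 + 31389\right) \left(- \frac{1}{53840}\right) = \left(-7598\right) \left(- \frac{1}{53840}\right) = \frac{3799}{26920}$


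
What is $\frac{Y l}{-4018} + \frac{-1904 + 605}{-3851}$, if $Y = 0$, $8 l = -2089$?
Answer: $\frac{1299}{3851} \approx 0.33732$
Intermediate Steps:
$l = - \frac{2089}{8}$ ($l = \frac{1}{8} \left(-2089\right) = - \frac{2089}{8} \approx -261.13$)
$\frac{Y l}{-4018} + \frac{-1904 + 605}{-3851} = \frac{0 \left(- \frac{2089}{8}\right)}{-4018} + \frac{-1904 + 605}{-3851} = 0 \left(- \frac{1}{4018}\right) - - \frac{1299}{3851} = 0 + \frac{1299}{3851} = \frac{1299}{3851}$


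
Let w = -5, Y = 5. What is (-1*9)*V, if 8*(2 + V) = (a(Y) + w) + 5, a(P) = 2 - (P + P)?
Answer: 27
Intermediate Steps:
a(P) = 2 - 2*P
V = -3 (V = -2 + (((2 - 2*5) - 5) + 5)/8 = -2 + (((2 - 10) - 5) + 5)/8 = -2 + ((-8 - 5) + 5)/8 = -2 + (-13 + 5)/8 = -2 + (⅛)*(-8) = -2 - 1 = -3)
(-1*9)*V = -1*9*(-3) = -9*(-3) = 27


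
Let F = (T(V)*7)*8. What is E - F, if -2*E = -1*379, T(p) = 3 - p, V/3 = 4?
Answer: 1387/2 ≈ 693.50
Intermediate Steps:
V = 12 (V = 3*4 = 12)
E = 379/2 (E = -(-1)*379/2 = -½*(-379) = 379/2 ≈ 189.50)
F = -504 (F = ((3 - 1*12)*7)*8 = ((3 - 12)*7)*8 = -9*7*8 = -63*8 = -504)
E - F = 379/2 - 1*(-504) = 379/2 + 504 = 1387/2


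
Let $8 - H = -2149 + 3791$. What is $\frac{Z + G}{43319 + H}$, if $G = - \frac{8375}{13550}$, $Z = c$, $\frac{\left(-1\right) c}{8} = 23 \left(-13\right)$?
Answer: $\frac{432043}{7531090} \approx 0.057368$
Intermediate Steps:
$c = 2392$ ($c = - 8 \cdot 23 \left(-13\right) = \left(-8\right) \left(-299\right) = 2392$)
$Z = 2392$
$G = - \frac{335}{542}$ ($G = \left(-8375\right) \frac{1}{13550} = - \frac{335}{542} \approx -0.61808$)
$H = -1634$ ($H = 8 - \left(-2149 + 3791\right) = 8 - 1642 = -1634$)
$\frac{Z + G}{43319 + H} = \frac{2392 - \frac{335}{542}}{43319 - 1634} = \frac{1296129}{542 \cdot 41685} = \frac{1296129}{542} \cdot \frac{1}{41685} = \frac{432043}{7531090}$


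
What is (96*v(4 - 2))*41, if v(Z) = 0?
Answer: 0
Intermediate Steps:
(96*v(4 - 2))*41 = (96*0)*41 = 0*41 = 0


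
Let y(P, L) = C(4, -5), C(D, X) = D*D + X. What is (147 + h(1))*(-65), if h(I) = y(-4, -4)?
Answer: -10270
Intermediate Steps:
C(D, X) = X + D² (C(D, X) = D² + X = X + D²)
y(P, L) = 11 (y(P, L) = -5 + 4² = -5 + 16 = 11)
h(I) = 11
(147 + h(1))*(-65) = (147 + 11)*(-65) = 158*(-65) = -10270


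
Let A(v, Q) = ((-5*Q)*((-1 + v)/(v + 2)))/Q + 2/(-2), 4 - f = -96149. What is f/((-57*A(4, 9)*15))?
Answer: 64102/1995 ≈ 32.131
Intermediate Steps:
f = 96153 (f = 4 - 1*(-96149) = 4 + 96149 = 96153)
A(v, Q) = -1 - 5*(-1 + v)/(2 + v) (A(v, Q) = ((-5*Q)*((-1 + v)/(2 + v)))/Q + 2*(-½) = ((-5*Q)*((-1 + v)/(2 + v)))/Q - 1 = (-5*Q*(-1 + v)/(2 + v))/Q - 1 = -5*(-1 + v)/(2 + v) - 1 = -1 - 5*(-1 + v)/(2 + v))
f/((-57*A(4, 9)*15)) = 96153/((-171*(1 - 2*4)/(2 + 4)*15)) = 96153/((-171*(1 - 8)/6*15)) = 96153/((-171*(-7)/6*15)) = 96153/((-57*(-7/2)*15)) = 96153/(((399/2)*15)) = 96153/(5985/2) = 96153*(2/5985) = 64102/1995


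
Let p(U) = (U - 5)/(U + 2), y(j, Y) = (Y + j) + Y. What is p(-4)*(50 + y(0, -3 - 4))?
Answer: 162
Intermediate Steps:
y(j, Y) = j + 2*Y
p(U) = (-5 + U)/(2 + U)
p(-4)*(50 + y(0, -3 - 4)) = ((-5 - 4)/(2 - 4))*(50 + (0 + 2*(-3 - 4))) = (-9/(-2))*(50 + (0 + 2*(-7))) = (-½*(-9))*(50 + (0 - 14)) = 9*(50 - 14)/2 = (9/2)*36 = 162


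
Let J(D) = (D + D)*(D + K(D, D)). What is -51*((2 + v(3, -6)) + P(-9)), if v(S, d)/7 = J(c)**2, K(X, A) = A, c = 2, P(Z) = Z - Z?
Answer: -91494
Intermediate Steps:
P(Z) = 0
J(D) = 4*D**2 (J(D) = (D + D)*(D + D) = (2*D)*(2*D) = 4*D**2)
v(S, d) = 1792 (v(S, d) = 7*(4*2**2)**2 = 7*(4*4)**2 = 7*16**2 = 7*256 = 1792)
-51*((2 + v(3, -6)) + P(-9)) = -51*((2 + 1792) + 0) = -51*(1794 + 0) = -51*1794 = -91494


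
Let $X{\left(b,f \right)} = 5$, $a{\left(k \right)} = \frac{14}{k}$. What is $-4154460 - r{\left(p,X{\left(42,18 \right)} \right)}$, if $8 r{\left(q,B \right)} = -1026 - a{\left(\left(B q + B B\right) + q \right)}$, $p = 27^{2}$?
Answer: $- \frac{36549810733}{8798} \approx -4.1543 \cdot 10^{6}$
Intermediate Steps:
$p = 729$
$r{\left(q,B \right)} = - \frac{513}{4} - \frac{7}{4 \left(q + B^{2} + B q\right)}$ ($r{\left(q,B \right)} = \frac{-1026 - \frac{14}{\left(B q + B B\right) + q}}{8} = \frac{-1026 - \frac{14}{\left(B q + B^{2}\right) + q}}{8} = \frac{-1026 - \frac{14}{\left(B^{2} + B q\right) + q}}{8} = \frac{-1026 - \frac{14}{q + B^{2} + B q}}{8} = - \frac{513}{4} - \frac{7}{4 \left(q + B^{2} + B q\right)}$)
$-4154460 - r{\left(p,X{\left(42,18 \right)} \right)} = -4154460 - \left(- \frac{513}{4} - \frac{7}{4 \left(729 + 5^{2} + 5 \cdot 729\right)}\right) = -4154460 - \left(- \frac{513}{4} - \frac{7}{4 \left(729 + 25 + 3645\right)}\right) = -4154460 - \left(- \frac{513}{4} - \frac{7}{4 \cdot 4399}\right) = -4154460 - \left(- \frac{513}{4} - \frac{7}{17596}\right) = -4154460 - - \frac{1128347}{8798} = -4154460 + \frac{1128347}{8798} = - \frac{36549810733}{8798}$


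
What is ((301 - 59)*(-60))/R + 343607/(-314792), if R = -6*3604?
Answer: -119140747/283627592 ≈ -0.42006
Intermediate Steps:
R = -21624
((301 - 59)*(-60))/R + 343607/(-314792) = ((301 - 59)*(-60))/(-21624) + 343607/(-314792) = (242*(-60))*(-1/21624) + 343607*(-1/314792) = -14520*(-1/21624) - 343607/314792 = 605/901 - 343607/314792 = -119140747/283627592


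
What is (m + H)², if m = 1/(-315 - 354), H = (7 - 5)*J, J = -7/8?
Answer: 21967969/7160976 ≈ 3.0677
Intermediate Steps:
J = -7/8 (J = -7*⅛ = -7/8 ≈ -0.87500)
H = -7/4 (H = (7 - 5)*(-7/8) = 2*(-7/8) = -7/4 ≈ -1.7500)
m = -1/669 (m = 1/(-669) = -1/669 ≈ -0.0014948)
(m + H)² = (-1/669 - 7/4)² = (-4687/2676)² = 21967969/7160976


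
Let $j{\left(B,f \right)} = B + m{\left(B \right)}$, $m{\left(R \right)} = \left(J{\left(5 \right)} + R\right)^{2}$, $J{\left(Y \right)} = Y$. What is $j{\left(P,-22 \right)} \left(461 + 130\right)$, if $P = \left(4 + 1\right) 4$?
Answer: $381195$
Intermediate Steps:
$P = 20$ ($P = 5 \cdot 4 = 20$)
$m{\left(R \right)} = \left(5 + R\right)^{2}$
$j{\left(B,f \right)} = B + \left(5 + B\right)^{2}$
$j{\left(P,-22 \right)} \left(461 + 130\right) = \left(20 + \left(5 + 20\right)^{2}\right) \left(461 + 130\right) = \left(20 + 25^{2}\right) 591 = \left(20 + 625\right) 591 = 645 \cdot 591 = 381195$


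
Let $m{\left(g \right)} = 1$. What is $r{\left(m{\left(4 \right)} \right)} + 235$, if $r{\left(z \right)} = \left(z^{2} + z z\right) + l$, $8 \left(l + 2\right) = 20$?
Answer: $\frac{475}{2} \approx 237.5$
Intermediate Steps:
$l = \frac{1}{2}$ ($l = -2 + \frac{1}{8} \cdot 20 = -2 + \frac{5}{2} = \frac{1}{2} \approx 0.5$)
$r{\left(z \right)} = \frac{1}{2} + 2 z^{2}$ ($r{\left(z \right)} = \left(z^{2} + z z\right) + \frac{1}{2} = \left(z^{2} + z^{2}\right) + \frac{1}{2} = 2 z^{2} + \frac{1}{2} = \frac{1}{2} + 2 z^{2}$)
$r{\left(m{\left(4 \right)} \right)} + 235 = \left(\frac{1}{2} + 2 \cdot 1^{2}\right) + 235 = \left(\frac{1}{2} + 2 \cdot 1\right) + 235 = \left(\frac{1}{2} + 2\right) + 235 = \frac{5}{2} + 235 = \frac{475}{2}$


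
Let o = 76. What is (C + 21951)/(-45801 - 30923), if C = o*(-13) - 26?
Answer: -20937/76724 ≈ -0.27289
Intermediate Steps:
C = -1014 (C = 76*(-13) - 26 = -988 - 26 = -1014)
(C + 21951)/(-45801 - 30923) = (-1014 + 21951)/(-45801 - 30923) = 20937/(-76724) = 20937*(-1/76724) = -20937/76724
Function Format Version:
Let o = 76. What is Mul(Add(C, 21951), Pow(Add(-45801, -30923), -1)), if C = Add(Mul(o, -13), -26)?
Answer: Rational(-20937, 76724) ≈ -0.27289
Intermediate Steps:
C = -1014 (C = Add(Mul(76, -13), -26) = Add(-988, -26) = -1014)
Mul(Add(C, 21951), Pow(Add(-45801, -30923), -1)) = Mul(Add(-1014, 21951), Pow(Add(-45801, -30923), -1)) = Mul(20937, Pow(-76724, -1)) = Mul(20937, Rational(-1, 76724)) = Rational(-20937, 76724)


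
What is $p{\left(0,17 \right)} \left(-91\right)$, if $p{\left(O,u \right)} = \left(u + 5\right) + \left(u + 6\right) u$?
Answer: $-37583$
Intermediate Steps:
$p{\left(O,u \right)} = 5 + u + u \left(6 + u\right)$ ($p{\left(O,u \right)} = \left(5 + u\right) + \left(6 + u\right) u = \left(5 + u\right) + u \left(6 + u\right) = 5 + u + u \left(6 + u\right)$)
$p{\left(0,17 \right)} \left(-91\right) = \left(5 + 17^{2} + 7 \cdot 17\right) \left(-91\right) = \left(5 + 289 + 119\right) \left(-91\right) = 413 \left(-91\right) = -37583$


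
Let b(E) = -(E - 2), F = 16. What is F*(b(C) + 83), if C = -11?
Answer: 1536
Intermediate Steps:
b(E) = 2 - E (b(E) = -(-2 + E) = 2 - E)
F*(b(C) + 83) = 16*((2 - 1*(-11)) + 83) = 16*((2 + 11) + 83) = 16*(13 + 83) = 16*96 = 1536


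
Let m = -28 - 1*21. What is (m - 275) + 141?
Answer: -183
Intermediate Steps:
m = -49 (m = -28 - 21 = -49)
(m - 275) + 141 = (-49 - 275) + 141 = -324 + 141 = -183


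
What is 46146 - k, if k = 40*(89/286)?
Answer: 6597098/143 ≈ 46134.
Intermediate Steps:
k = 1780/143 (k = 40*(89*(1/286)) = 40*(89/286) = 1780/143 ≈ 12.448)
46146 - k = 46146 - 1*1780/143 = 46146 - 1780/143 = 6597098/143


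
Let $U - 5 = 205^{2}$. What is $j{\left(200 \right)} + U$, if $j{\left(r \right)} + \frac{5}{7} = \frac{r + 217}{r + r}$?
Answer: $\frac{117684919}{2800} \approx 42030.0$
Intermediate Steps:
$U = 42030$ ($U = 5 + 205^{2} = 5 + 42025 = 42030$)
$j{\left(r \right)} = - \frac{5}{7} + \frac{217 + r}{2 r}$ ($j{\left(r \right)} = - \frac{5}{7} + \frac{r + 217}{r + r} = - \frac{5}{7} + \frac{217 + r}{2 r}$)
$j{\left(200 \right)} + U = \frac{1519 - 600}{14 \cdot 200} + 42030 = \frac{1}{14} \cdot \frac{1}{200} \left(1519 - 600\right) + 42030 = \frac{1}{14} \cdot \frac{1}{200} \cdot 919 + 42030 = \frac{919}{2800} + 42030 = \frac{117684919}{2800}$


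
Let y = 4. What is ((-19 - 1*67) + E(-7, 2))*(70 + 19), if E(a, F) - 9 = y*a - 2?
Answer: -9523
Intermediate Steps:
E(a, F) = 7 + 4*a (E(a, F) = 9 + (4*a - 2) = 9 + (-2 + 4*a) = 7 + 4*a)
((-19 - 1*67) + E(-7, 2))*(70 + 19) = ((-19 - 1*67) + (7 + 4*(-7)))*(70 + 19) = ((-19 - 67) + (7 - 28))*89 = (-86 - 21)*89 = -107*89 = -9523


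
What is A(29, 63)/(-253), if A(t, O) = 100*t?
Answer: -2900/253 ≈ -11.462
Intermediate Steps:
A(29, 63)/(-253) = (100*29)/(-253) = 2900*(-1/253) = -2900/253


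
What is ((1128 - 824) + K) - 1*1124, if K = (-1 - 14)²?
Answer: -595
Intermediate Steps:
K = 225 (K = (-15)² = 225)
((1128 - 824) + K) - 1*1124 = ((1128 - 824) + 225) - 1*1124 = (304 + 225) - 1124 = 529 - 1124 = -595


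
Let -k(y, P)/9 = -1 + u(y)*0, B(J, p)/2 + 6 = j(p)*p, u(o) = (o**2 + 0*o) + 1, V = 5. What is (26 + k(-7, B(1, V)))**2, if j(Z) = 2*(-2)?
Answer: 1225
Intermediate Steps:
j(Z) = -4
u(o) = 1 + o**2 (u(o) = (o**2 + 0) + 1 = o**2 + 1 = 1 + o**2)
B(J, p) = -12 - 8*p (B(J, p) = -12 + 2*(-4*p) = -12 - 8*p)
k(y, P) = 9 (k(y, P) = -9*(-1 + (1 + y**2)*0) = -9*(-1 + 0) = -9*(-1) = 9)
(26 + k(-7, B(1, V)))**2 = (26 + 9)**2 = 35**2 = 1225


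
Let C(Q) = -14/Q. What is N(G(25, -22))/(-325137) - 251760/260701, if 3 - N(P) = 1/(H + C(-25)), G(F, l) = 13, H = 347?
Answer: -711257840517122/736510408070493 ≈ -0.96571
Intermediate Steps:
N(P) = 26042/8689 (N(P) = 3 - 1/(347 - 14/(-25)) = 3 - 1/(347 - 14*(-1/25)) = 3 - 1/(347 + 14/25) = 3 - 1/8689/25 = 3 - 1*25/8689 = 3 - 25/8689 = 26042/8689)
N(G(25, -22))/(-325137) - 251760/260701 = (26042/8689)/(-325137) - 251760/260701 = (26042/8689)*(-1/325137) - 251760*1/260701 = -26042/2825115393 - 251760/260701 = -711257840517122/736510408070493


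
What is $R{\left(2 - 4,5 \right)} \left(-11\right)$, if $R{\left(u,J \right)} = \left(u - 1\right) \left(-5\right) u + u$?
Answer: $352$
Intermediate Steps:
$R{\left(u,J \right)} = u + u \left(5 - 5 u\right)$ ($R{\left(u,J \right)} = \left(-1 + u\right) \left(-5\right) u + u = \left(5 - 5 u\right) u + u = u \left(5 - 5 u\right) + u = u + u \left(5 - 5 u\right)$)
$R{\left(2 - 4,5 \right)} \left(-11\right) = \left(2 - 4\right) \left(6 - 5 \left(2 - 4\right)\right) \left(-11\right) = - 2 \left(6 - -10\right) \left(-11\right) = - 2 \left(6 + 10\right) \left(-11\right) = \left(-2\right) 16 \left(-11\right) = \left(-32\right) \left(-11\right) = 352$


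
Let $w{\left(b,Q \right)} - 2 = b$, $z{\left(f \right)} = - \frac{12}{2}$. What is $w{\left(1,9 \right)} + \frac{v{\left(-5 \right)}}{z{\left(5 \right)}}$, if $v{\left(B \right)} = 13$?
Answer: $\frac{5}{6} \approx 0.83333$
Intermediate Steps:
$z{\left(f \right)} = -6$ ($z{\left(f \right)} = \left(-12\right) \frac{1}{2} = -6$)
$w{\left(b,Q \right)} = 2 + b$
$w{\left(1,9 \right)} + \frac{v{\left(-5 \right)}}{z{\left(5 \right)}} = \left(2 + 1\right) + \frac{13}{-6} = 3 + 13 \left(- \frac{1}{6}\right) = 3 - \frac{13}{6} = \frac{5}{6}$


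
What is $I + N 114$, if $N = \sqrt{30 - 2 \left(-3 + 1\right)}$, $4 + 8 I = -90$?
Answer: $- \frac{47}{4} + 114 \sqrt{34} \approx 652.98$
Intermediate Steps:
$I = - \frac{47}{4}$ ($I = - \frac{1}{2} + \frac{1}{8} \left(-90\right) = - \frac{1}{2} - \frac{45}{4} = - \frac{47}{4} \approx -11.75$)
$N = \sqrt{34}$ ($N = \sqrt{30 - -4} = \sqrt{30 + 4} = \sqrt{34} \approx 5.8309$)
$I + N 114 = - \frac{47}{4} + \sqrt{34} \cdot 114 = - \frac{47}{4} + 114 \sqrt{34}$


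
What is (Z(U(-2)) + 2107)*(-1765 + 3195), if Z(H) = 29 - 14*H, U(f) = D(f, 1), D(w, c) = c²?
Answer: 3034460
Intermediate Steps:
U(f) = 1 (U(f) = 1² = 1)
(Z(U(-2)) + 2107)*(-1765 + 3195) = ((29 - 14*1) + 2107)*(-1765 + 3195) = ((29 - 14) + 2107)*1430 = (15 + 2107)*1430 = 2122*1430 = 3034460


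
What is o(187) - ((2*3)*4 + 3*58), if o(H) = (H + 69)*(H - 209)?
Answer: -5830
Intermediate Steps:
o(H) = (-209 + H)*(69 + H) (o(H) = (69 + H)*(-209 + H) = (-209 + H)*(69 + H))
o(187) - ((2*3)*4 + 3*58) = (-14421 + 187² - 140*187) - ((2*3)*4 + 3*58) = (-14421 + 34969 - 26180) - (6*4 + 174) = -5632 - (24 + 174) = -5632 - 1*198 = -5632 - 198 = -5830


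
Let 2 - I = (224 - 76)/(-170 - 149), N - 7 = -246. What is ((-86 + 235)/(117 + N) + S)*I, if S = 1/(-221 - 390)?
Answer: -35826273/11889449 ≈ -3.0133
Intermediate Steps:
N = -239 (N = 7 - 246 = -239)
S = -1/611 (S = 1/(-611) = -1/611 ≈ -0.0016367)
I = 786/319 (I = 2 - (224 - 76)/(-170 - 149) = 2 - 148/(-319) = 2 - 148*(-1)/319 = 2 - 1*(-148/319) = 2 + 148/319 = 786/319 ≈ 2.4640)
((-86 + 235)/(117 + N) + S)*I = ((-86 + 235)/(117 - 239) - 1/611)*(786/319) = (149/(-122) - 1/611)*(786/319) = (149*(-1/122) - 1/611)*(786/319) = (-149/122 - 1/611)*(786/319) = -91161/74542*786/319 = -35826273/11889449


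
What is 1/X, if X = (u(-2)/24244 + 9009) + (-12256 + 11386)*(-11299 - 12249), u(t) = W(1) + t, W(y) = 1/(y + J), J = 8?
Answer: 218196/4472094812707 ≈ 4.8791e-8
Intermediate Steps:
W(y) = 1/(8 + y) (W(y) = 1/(y + 8) = 1/(8 + y))
u(t) = ⅑ + t (u(t) = 1/(8 + 1) + t = 1/9 + t = ⅑ + t)
X = 4472094812707/218196 (X = ((⅑ - 2)/24244 + 9009) + (-12256 + 11386)*(-11299 - 12249) = (-17/9*1/24244 + 9009) - 870*(-23548) = (-17/218196 + 9009) + 20486760 = 1965727747/218196 + 20486760 = 4472094812707/218196 ≈ 2.0496e+7)
1/X = 1/(4472094812707/218196) = 218196/4472094812707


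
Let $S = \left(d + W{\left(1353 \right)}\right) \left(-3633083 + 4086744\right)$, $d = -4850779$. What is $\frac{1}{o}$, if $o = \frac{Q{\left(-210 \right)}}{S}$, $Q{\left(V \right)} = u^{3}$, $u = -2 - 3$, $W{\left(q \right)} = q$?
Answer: $\frac{2199995448586}{125} \approx 1.76 \cdot 10^{10}$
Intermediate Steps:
$u = -5$ ($u = -2 - 3 = -5$)
$S = -2199995448586$ ($S = \left(-4850779 + 1353\right) \left(-3633083 + 4086744\right) = \left(-4849426\right) 453661 = -2199995448586$)
$Q{\left(V \right)} = -125$ ($Q{\left(V \right)} = \left(-5\right)^{3} = -125$)
$o = \frac{125}{2199995448586}$ ($o = - \frac{125}{-2199995448586} = \left(-125\right) \left(- \frac{1}{2199995448586}\right) = \frac{125}{2199995448586} \approx 5.6818 \cdot 10^{-11}$)
$\frac{1}{o} = \frac{1}{\frac{125}{2199995448586}} = \frac{2199995448586}{125}$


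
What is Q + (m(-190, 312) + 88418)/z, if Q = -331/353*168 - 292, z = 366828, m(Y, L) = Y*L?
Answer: -29099724319/64745142 ≈ -449.45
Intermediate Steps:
m(Y, L) = L*Y
Q = -158684/353 (Q = -331*1/353*168 - 292 = -331/353*168 - 292 = -55608/353 - 292 = -158684/353 ≈ -449.53)
Q + (m(-190, 312) + 88418)/z = -158684/353 + (312*(-190) + 88418)/366828 = -158684/353 + (-59280 + 88418)*(1/366828) = -158684/353 + 29138*(1/366828) = -158684/353 + 14569/183414 = -29099724319/64745142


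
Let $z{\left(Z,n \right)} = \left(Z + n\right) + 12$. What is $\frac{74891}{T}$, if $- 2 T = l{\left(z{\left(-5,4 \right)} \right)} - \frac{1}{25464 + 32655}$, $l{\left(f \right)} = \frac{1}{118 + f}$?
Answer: $- \frac{187161371247}{9665} \approx -1.9365 \cdot 10^{7}$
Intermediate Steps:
$z{\left(Z,n \right)} = 12 + Z + n$
$T = - \frac{9665}{2499117}$ ($T = - \frac{\frac{1}{118 + \left(12 - 5 + 4\right)} - \frac{1}{25464 + 32655}}{2} = - \frac{\frac{1}{118 + 11} - \frac{1}{58119}}{2} = - \frac{\frac{1}{129} - \frac{1}{58119}}{2} = \left(- \frac{1}{2}\right) \frac{19330}{2499117} = - \frac{9665}{2499117} \approx -0.0038674$)
$\frac{74891}{T} = \frac{74891}{- \frac{9665}{2499117}} = 74891 \left(- \frac{2499117}{9665}\right) = - \frac{187161371247}{9665}$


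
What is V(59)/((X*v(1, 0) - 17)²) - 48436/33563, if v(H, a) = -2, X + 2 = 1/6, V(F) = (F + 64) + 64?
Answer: -21011071/53700800 ≈ -0.39126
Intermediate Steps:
V(F) = 128 + F (V(F) = (64 + F) + 64 = 128 + F)
X = -11/6 (X = -2 + 1/6 = -2 + 1*(⅙) = -2 + ⅙ = -11/6 ≈ -1.8333)
V(59)/((X*v(1, 0) - 17)²) - 48436/33563 = (128 + 59)/((-11/6*(-2) - 17)²) - 48436/33563 = 187/((11/3 - 17)²) - 48436*1/33563 = 187/((-40/3)²) - 48436/33563 = 187/(1600/9) - 48436/33563 = 187*(9/1600) - 48436/33563 = 1683/1600 - 48436/33563 = -21011071/53700800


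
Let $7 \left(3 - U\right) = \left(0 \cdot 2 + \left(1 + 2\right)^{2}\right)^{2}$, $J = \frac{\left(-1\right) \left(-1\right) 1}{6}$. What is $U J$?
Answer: $- \frac{10}{7} \approx -1.4286$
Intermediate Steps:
$J = \frac{1}{6}$ ($J = 1 \cdot 1 \cdot \frac{1}{6} = 1 \cdot \frac{1}{6} = \frac{1}{6} \approx 0.16667$)
$U = - \frac{60}{7}$ ($U = 3 - \frac{\left(0 \cdot 2 + \left(1 + 2\right)^{2}\right)^{2}}{7} = 3 - \frac{\left(0 + 3^{2}\right)^{2}}{7} = 3 - \frac{\left(0 + 9\right)^{2}}{7} = 3 - \frac{9^{2}}{7} = 3 - \frac{81}{7} = - \frac{60}{7} \approx -8.5714$)
$U J = \left(- \frac{60}{7}\right) \frac{1}{6} = - \frac{10}{7}$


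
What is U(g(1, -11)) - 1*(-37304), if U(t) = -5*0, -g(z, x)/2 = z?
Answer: 37304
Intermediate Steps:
g(z, x) = -2*z
U(t) = 0
U(g(1, -11)) - 1*(-37304) = 0 - 1*(-37304) = 0 + 37304 = 37304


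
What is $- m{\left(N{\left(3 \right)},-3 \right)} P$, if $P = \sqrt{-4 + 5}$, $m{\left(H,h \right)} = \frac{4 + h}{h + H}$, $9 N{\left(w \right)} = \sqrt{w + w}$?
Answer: $\frac{81}{241} + \frac{3 \sqrt{6}}{241} \approx 0.36659$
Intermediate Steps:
$N{\left(w \right)} = \frac{\sqrt{2} \sqrt{w}}{9}$ ($N{\left(w \right)} = \frac{\sqrt{w + w}}{9} = \frac{\sqrt{2 w}}{9} = \frac{\sqrt{2} \sqrt{w}}{9}$)
$m{\left(H,h \right)} = \frac{4 + h}{H + h}$
$P = 1$ ($P = \sqrt{1} = 1$)
$- m{\left(N{\left(3 \right)},-3 \right)} P = - \frac{4 - 3}{\frac{\sqrt{2} \sqrt{3}}{9} - 3} \cdot 1 = - \frac{1}{\frac{\sqrt{6}}{9} - 3} \cdot 1 = - \frac{1}{-3 + \frac{\sqrt{6}}{9}} \cdot 1 = - \frac{1}{-3 + \frac{\sqrt{6}}{9}}$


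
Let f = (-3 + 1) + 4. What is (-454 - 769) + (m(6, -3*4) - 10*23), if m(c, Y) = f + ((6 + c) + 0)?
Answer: -1439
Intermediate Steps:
f = 2 (f = -2 + 4 = 2)
m(c, Y) = 8 + c (m(c, Y) = 2 + ((6 + c) + 0) = 2 + (6 + c) = 8 + c)
(-454 - 769) + (m(6, -3*4) - 10*23) = (-454 - 769) + ((8 + 6) - 10*23) = -1223 + (14 - 230) = -1223 - 216 = -1439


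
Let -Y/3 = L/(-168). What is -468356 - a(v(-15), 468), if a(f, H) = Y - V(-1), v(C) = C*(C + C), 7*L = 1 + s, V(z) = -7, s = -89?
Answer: -22949776/49 ≈ -4.6836e+5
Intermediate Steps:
L = -88/7 (L = (1 - 89)/7 = (1/7)*(-88) = -88/7 ≈ -12.571)
v(C) = 2*C**2 (v(C) = C*(2*C) = 2*C**2)
Y = -11/49 (Y = -(-264)/(7*(-168)) = -(-264)*(-1)/(7*168) = -3*11/147 = -11/49 ≈ -0.22449)
a(f, H) = 332/49 (a(f, H) = -11/49 - 1*(-7) = -11/49 + 7 = 332/49)
-468356 - a(v(-15), 468) = -468356 - 1*332/49 = -468356 - 332/49 = -22949776/49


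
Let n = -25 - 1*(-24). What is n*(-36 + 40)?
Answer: -4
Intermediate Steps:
n = -1 (n = -25 + 24 = -1)
n*(-36 + 40) = -(-36 + 40) = -1*4 = -4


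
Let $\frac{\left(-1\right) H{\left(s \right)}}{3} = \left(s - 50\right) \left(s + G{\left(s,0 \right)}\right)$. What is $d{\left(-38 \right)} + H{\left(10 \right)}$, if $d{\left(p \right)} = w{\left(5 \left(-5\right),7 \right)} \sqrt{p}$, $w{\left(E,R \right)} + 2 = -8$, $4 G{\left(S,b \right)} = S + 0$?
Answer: $1500 - 10 i \sqrt{38} \approx 1500.0 - 61.644 i$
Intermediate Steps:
$G{\left(S,b \right)} = \frac{S}{4}$ ($G{\left(S,b \right)} = \frac{S + 0}{4} = \frac{S}{4}$)
$w{\left(E,R \right)} = -10$ ($w{\left(E,R \right)} = -2 - 8 = -10$)
$H{\left(s \right)} = - \frac{15 s \left(-50 + s\right)}{4}$ ($H{\left(s \right)} = - 3 \left(s - 50\right) \left(s + \frac{s}{4}\right) = - 3 \left(-50 + s\right) \frac{5 s}{4} = - 3 \frac{5 s \left(-50 + s\right)}{4} = - \frac{15 s \left(-50 + s\right)}{4}$)
$d{\left(p \right)} = - 10 \sqrt{p}$
$d{\left(-38 \right)} + H{\left(10 \right)} = - 10 \sqrt{-38} + \frac{15}{4} \cdot 10 \left(50 - 10\right) = - 10 i \sqrt{38} + \frac{15}{4} \cdot 10 \left(50 - 10\right) = - 10 i \sqrt{38} + \frac{15}{4} \cdot 10 \cdot 40 = - 10 i \sqrt{38} + 1500 = 1500 - 10 i \sqrt{38}$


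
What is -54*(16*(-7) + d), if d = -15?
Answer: 6858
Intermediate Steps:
-54*(16*(-7) + d) = -54*(16*(-7) - 15) = -54*(-112 - 15) = -54*(-127) = 6858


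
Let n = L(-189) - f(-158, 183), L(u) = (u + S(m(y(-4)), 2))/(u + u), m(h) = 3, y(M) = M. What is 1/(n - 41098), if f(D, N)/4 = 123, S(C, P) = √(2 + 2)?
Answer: -378/15720833 ≈ -2.4045e-5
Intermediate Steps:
S(C, P) = 2 (S(C, P) = √4 = 2)
L(u) = (2 + u)/(2*u) (L(u) = (u + 2)/(u + u) = (2 + u)/((2*u)) = (2 + u)*(1/(2*u)) = (2 + u)/(2*u))
f(D, N) = 492 (f(D, N) = 4*123 = 492)
n = -185789/378 (n = (½)*(2 - 189)/(-189) - 1*492 = (½)*(-1/189)*(-187) - 492 = 187/378 - 492 = -185789/378 ≈ -491.51)
1/(n - 41098) = 1/(-185789/378 - 41098) = 1/(-15720833/378) = -378/15720833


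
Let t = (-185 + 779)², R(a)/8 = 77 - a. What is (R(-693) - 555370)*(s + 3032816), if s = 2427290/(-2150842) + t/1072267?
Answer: -1920727867623914193476130/1153138449407 ≈ -1.6657e+12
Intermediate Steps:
R(a) = 616 - 8*a (R(a) = 8*(77 - a) = 616 - 8*a)
t = 352836 (t = 594² = 352836)
s = -921904239259/1153138449407 (s = 2427290/(-2150842) + 352836/1072267 = 2427290*(-1/2150842) + 352836*(1/1072267) = -1213645/1075421 + 352836/1072267 = -921904239259/1153138449407 ≈ -0.79947)
(R(-693) - 555370)*(s + 3032816) = ((616 - 8*(-693)) - 555370)*(-921904239259/1153138449407 + 3032816) = ((616 + 5544) - 555370)*(3497255817672500853/1153138449407) = (6160 - 555370)*(3497255817672500853/1153138449407) = -549210*3497255817672500853/1153138449407 = -1920727867623914193476130/1153138449407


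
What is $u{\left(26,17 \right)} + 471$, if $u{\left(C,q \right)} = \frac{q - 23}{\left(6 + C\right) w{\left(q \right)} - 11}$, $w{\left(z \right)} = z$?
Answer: $\frac{251037}{533} \approx 470.99$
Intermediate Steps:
$u{\left(C,q \right)} = \frac{-23 + q}{-11 + q \left(6 + C\right)}$ ($u{\left(C,q \right)} = \frac{q - 23}{\left(6 + C\right) q - 11} = \frac{-23 + q}{q \left(6 + C\right) - 11} = \frac{-23 + q}{-11 + q \left(6 + C\right)}$)
$u{\left(26,17 \right)} + 471 = \frac{-23 + 17}{-11 + 6 \cdot 17 + 26 \cdot 17} + 471 = \frac{1}{-11 + 102 + 442} \left(-6\right) + 471 = \frac{1}{533} \left(-6\right) + 471 = - \frac{6}{533} + 471 = \frac{251037}{533}$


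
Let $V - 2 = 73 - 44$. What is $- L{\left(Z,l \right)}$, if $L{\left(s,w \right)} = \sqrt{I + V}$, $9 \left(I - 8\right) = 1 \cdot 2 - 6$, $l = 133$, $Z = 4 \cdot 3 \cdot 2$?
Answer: $- \frac{\sqrt{347}}{3} \approx -6.2093$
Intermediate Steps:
$V = 31$ ($V = 2 + \left(73 - 44\right) = 2 + 29 = 31$)
$Z = 24$ ($Z = 12 \cdot 2 = 24$)
$I = \frac{68}{9}$ ($I = 8 + \frac{1 \cdot 2 - 6}{9} = 8 + \frac{2 - 6}{9} = 8 + \frac{1}{9} \left(-4\right) = 8 - \frac{4}{9} = \frac{68}{9} \approx 7.5556$)
$L{\left(s,w \right)} = \frac{\sqrt{347}}{3}$ ($L{\left(s,w \right)} = \sqrt{\frac{68}{9} + 31} = \sqrt{\frac{347}{9}} = \frac{\sqrt{347}}{3}$)
$- L{\left(Z,l \right)} = - \frac{\sqrt{347}}{3}$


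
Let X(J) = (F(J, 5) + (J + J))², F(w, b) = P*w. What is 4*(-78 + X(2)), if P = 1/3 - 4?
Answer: -2408/9 ≈ -267.56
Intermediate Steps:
P = -11/3 (P = ⅓ - 4 = -11/3 ≈ -3.6667)
F(w, b) = -11*w/3
X(J) = 25*J²/9 (X(J) = (-11*J/3 + (J + J))² = (-11*J/3 + 2*J)² = (-5*J/3)² = 25*J²/9)
4*(-78 + X(2)) = 4*(-78 + (25/9)*2²) = 4*(-78 + (25/9)*4) = 4*(-78 + 100/9) = 4*(-602/9) = -2408/9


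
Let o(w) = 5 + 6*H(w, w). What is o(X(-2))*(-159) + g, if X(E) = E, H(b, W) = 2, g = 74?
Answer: -2629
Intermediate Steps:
o(w) = 17 (o(w) = 5 + 6*2 = 5 + 12 = 17)
o(X(-2))*(-159) + g = 17*(-159) + 74 = -2703 + 74 = -2629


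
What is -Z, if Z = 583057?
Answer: -583057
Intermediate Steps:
-Z = -1*583057 = -583057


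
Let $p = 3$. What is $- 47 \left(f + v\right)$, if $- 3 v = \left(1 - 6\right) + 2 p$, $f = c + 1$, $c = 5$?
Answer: $- \frac{799}{3} \approx -266.33$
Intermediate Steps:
$f = 6$ ($f = 5 + 1 = 6$)
$v = - \frac{1}{3}$ ($v = - \frac{\left(1 - 6\right) + 2 \cdot 3}{3} = - \frac{\left(1 - 6\right) + 6}{3} = - \frac{-5 + 6}{3} = \left(- \frac{1}{3}\right) 1 = - \frac{1}{3} \approx -0.33333$)
$- 47 \left(f + v\right) = - 47 \left(6 - \frac{1}{3}\right) = \left(-47\right) \frac{17}{3} = - \frac{799}{3}$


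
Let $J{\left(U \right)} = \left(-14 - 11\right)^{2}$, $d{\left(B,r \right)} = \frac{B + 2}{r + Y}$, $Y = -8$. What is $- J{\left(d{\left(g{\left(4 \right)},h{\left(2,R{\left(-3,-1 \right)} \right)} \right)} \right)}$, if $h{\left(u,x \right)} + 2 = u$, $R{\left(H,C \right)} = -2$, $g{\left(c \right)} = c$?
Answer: $-625$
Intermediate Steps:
$h{\left(u,x \right)} = -2 + u$
$d{\left(B,r \right)} = \frac{2 + B}{-8 + r}$ ($d{\left(B,r \right)} = \frac{B + 2}{r - 8} = \frac{2 + B}{-8 + r}$)
$J{\left(U \right)} = 625$ ($J{\left(U \right)} = \left(-25\right)^{2} = 625$)
$- J{\left(d{\left(g{\left(4 \right)},h{\left(2,R{\left(-3,-1 \right)} \right)} \right)} \right)} = \left(-1\right) 625 = -625$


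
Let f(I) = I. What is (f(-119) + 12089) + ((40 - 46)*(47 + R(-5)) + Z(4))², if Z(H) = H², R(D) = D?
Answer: 67666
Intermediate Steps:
(f(-119) + 12089) + ((40 - 46)*(47 + R(-5)) + Z(4))² = (-119 + 12089) + ((40 - 46)*(47 - 5) + 4²)² = 11970 + (-6*42 + 16)² = 11970 + (-252 + 16)² = 11970 + (-236)² = 11970 + 55696 = 67666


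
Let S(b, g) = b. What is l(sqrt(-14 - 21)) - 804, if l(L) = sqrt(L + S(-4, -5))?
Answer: -804 + sqrt(-4 + I*sqrt(35)) ≈ -802.75 + 2.3602*I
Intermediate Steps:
l(L) = sqrt(-4 + L) (l(L) = sqrt(L - 4) = sqrt(-4 + L))
l(sqrt(-14 - 21)) - 804 = sqrt(-4 + sqrt(-14 - 21)) - 804 = sqrt(-4 + sqrt(-35)) - 804 = sqrt(-4 + I*sqrt(35)) - 804 = -804 + sqrt(-4 + I*sqrt(35))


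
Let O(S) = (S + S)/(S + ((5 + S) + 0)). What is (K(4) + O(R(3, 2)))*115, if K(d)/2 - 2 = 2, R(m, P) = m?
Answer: 10810/11 ≈ 982.73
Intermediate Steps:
K(d) = 8 (K(d) = 4 + 2*2 = 4 + 4 = 8)
O(S) = 2*S/(5 + 2*S) (O(S) = (2*S)/(S + (5 + S)) = (2*S)/(5 + 2*S) = 2*S/(5 + 2*S))
(K(4) + O(R(3, 2)))*115 = (8 + 2*3/(5 + 2*3))*115 = (8 + 2*3/(5 + 6))*115 = (8 + 2*3/11)*115 = (8 + 2*3*(1/11))*115 = (8 + 6/11)*115 = (94/11)*115 = 10810/11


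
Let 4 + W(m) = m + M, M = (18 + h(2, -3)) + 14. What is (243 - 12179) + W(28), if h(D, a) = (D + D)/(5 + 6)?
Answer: -130676/11 ≈ -11880.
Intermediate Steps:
h(D, a) = 2*D/11 (h(D, a) = (2*D)/11 = (2*D)*(1/11) = 2*D/11)
M = 356/11 (M = (18 + (2/11)*2) + 14 = (18 + 4/11) + 14 = 202/11 + 14 = 356/11 ≈ 32.364)
W(m) = 312/11 + m (W(m) = -4 + (m + 356/11) = -4 + (356/11 + m) = 312/11 + m)
(243 - 12179) + W(28) = (243 - 12179) + (312/11 + 28) = -11936 + 620/11 = -130676/11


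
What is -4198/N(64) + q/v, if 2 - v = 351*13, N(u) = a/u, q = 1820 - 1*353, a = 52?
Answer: -306372319/59293 ≈ -5167.1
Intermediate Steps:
q = 1467 (q = 1820 - 353 = 1467)
N(u) = 52/u
v = -4561 (v = 2 - 351*13 = 2 - 1*4563 = 2 - 4563 = -4561)
-4198/N(64) + q/v = -4198/(52/64) + 1467/(-4561) = -4198/(52*(1/64)) + 1467*(-1/4561) = -4198/13/16 - 1467/4561 = -4198*16/13 - 1467/4561 = -67168/13 - 1467/4561 = -306372319/59293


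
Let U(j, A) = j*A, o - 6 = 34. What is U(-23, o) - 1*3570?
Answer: -4490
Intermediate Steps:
o = 40 (o = 6 + 34 = 40)
U(j, A) = A*j
U(-23, o) - 1*3570 = 40*(-23) - 1*3570 = -920 - 3570 = -4490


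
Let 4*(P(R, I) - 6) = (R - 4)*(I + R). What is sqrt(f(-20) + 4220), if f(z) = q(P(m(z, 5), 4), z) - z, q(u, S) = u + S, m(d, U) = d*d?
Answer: sqrt(44222) ≈ 210.29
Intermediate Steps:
m(d, U) = d**2
P(R, I) = 6 + (-4 + R)*(I + R)/4 (P(R, I) = 6 + ((R - 4)*(I + R))/4 = 6 + ((-4 + R)*(I + R))/4 = 6 + (-4 + R)*(I + R)/4)
q(u, S) = S + u
f(z) = 2 + z**4/4 (f(z) = (z + (6 - 1*4 - z**2 + (z**2)**2/4 + (1/4)*4*z**2)) - z = (z + (6 - 4 - z**2 + z**4/4 + z**2)) - z = (z + (2 + z**4/4)) - z = (2 + z + z**4/4) - z = 2 + z**4/4)
sqrt(f(-20) + 4220) = sqrt((2 + (1/4)*(-20)**4) + 4220) = sqrt((2 + (1/4)*160000) + 4220) = sqrt((2 + 40000) + 4220) = sqrt(40002 + 4220) = sqrt(44222)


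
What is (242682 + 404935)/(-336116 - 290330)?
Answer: -647617/626446 ≈ -1.0338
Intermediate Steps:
(242682 + 404935)/(-336116 - 290330) = 647617/(-626446) = 647617*(-1/626446) = -647617/626446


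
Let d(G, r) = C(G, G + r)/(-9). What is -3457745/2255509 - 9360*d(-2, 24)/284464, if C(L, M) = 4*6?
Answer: -57956654315/40100694511 ≈ -1.4453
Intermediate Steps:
C(L, M) = 24
d(G, r) = -8/3 (d(G, r) = 24/(-9) = 24*(-1/9) = -8/3)
-3457745/2255509 - 9360*d(-2, 24)/284464 = -3457745/2255509 - 9360*(-8/3)/284464 = -3457745*1/2255509 + 24960*(1/284464) = -3457745/2255509 + 1560/17779 = -57956654315/40100694511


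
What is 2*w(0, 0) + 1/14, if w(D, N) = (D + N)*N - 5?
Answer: -139/14 ≈ -9.9286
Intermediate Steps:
w(D, N) = -5 + N*(D + N) (w(D, N) = N*(D + N) - 5 = -5 + N*(D + N))
2*w(0, 0) + 1/14 = 2*(-5 + 0² + 0*0) + 1/14 = 2*(-5 + 0 + 0) + 1/14 = 2*(-5) + 1/14 = -10 + 1/14 = -139/14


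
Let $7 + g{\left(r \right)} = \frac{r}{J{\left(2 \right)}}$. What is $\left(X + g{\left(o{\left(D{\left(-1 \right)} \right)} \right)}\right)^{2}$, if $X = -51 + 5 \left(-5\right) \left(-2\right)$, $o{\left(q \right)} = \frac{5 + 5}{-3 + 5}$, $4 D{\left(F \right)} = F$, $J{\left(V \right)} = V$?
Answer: $\frac{121}{4} \approx 30.25$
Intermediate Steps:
$D{\left(F \right)} = \frac{F}{4}$
$o{\left(q \right)} = 5$ ($o{\left(q \right)} = \frac{10}{2} = 10 \cdot \frac{1}{2} = 5$)
$g{\left(r \right)} = -7 + \frac{r}{2}$
$X = -1$ ($X = -51 - -50 = -51 + 50 = -1$)
$\left(X + g{\left(o{\left(D{\left(-1 \right)} \right)} \right)}\right)^{2} = \left(-1 + \left(-7 + \frac{1}{2} \cdot 5\right)\right)^{2} = \left(-1 + \left(-7 + \frac{5}{2}\right)\right)^{2} = \left(-1 - \frac{9}{2}\right)^{2} = \left(- \frac{11}{2}\right)^{2} = \frac{121}{4}$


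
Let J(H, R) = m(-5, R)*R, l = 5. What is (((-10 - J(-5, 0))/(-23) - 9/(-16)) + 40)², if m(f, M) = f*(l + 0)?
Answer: 227617569/135424 ≈ 1680.8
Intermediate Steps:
m(f, M) = 5*f (m(f, M) = f*(5 + 0) = f*5 = 5*f)
J(H, R) = -25*R (J(H, R) = (5*(-5))*R = -25*R)
(((-10 - J(-5, 0))/(-23) - 9/(-16)) + 40)² = (((-10 - (-25)*0)/(-23) - 9/(-16)) + 40)² = (((-10 - 1*0)*(-1/23) - 9*(-1/16)) + 40)² = (((-10 + 0)*(-1/23) + 9/16) + 40)² = ((-10*(-1/23) + 9/16) + 40)² = ((10/23 + 9/16) + 40)² = (367/368 + 40)² = (15087/368)² = 227617569/135424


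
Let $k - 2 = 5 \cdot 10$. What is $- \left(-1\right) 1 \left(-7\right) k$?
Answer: $-364$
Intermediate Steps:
$k = 52$ ($k = 2 + 5 \cdot 10 = 2 + 50 = 52$)
$- \left(-1\right) 1 \left(-7\right) k = - \left(-1\right) 1 \left(-7\right) 52 = - \left(-1\right) \left(\left(-7\right) 52\right) = - \left(-1\right) \left(-364\right) = \left(-1\right) 364 = -364$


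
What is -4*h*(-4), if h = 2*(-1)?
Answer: -32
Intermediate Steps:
h = -2
-4*h*(-4) = -4*(-2)*(-4) = 8*(-4) = -32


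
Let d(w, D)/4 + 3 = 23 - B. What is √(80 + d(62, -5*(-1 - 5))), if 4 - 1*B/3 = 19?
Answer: 2*√85 ≈ 18.439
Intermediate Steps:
B = -45 (B = 12 - 3*19 = 12 - 57 = -45)
d(w, D) = 260 (d(w, D) = -12 + 4*(23 - 1*(-45)) = -12 + 4*(23 + 45) = -12 + 4*68 = -12 + 272 = 260)
√(80 + d(62, -5*(-1 - 5))) = √(80 + 260) = √340 = 2*√85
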